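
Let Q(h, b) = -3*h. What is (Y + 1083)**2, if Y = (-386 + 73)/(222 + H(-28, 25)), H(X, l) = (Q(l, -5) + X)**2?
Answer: 137584923715600/117310561 ≈ 1.1728e+6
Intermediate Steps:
H(X, l) = (X - 3*l)**2 (H(X, l) = (-3*l + X)**2 = (X - 3*l)**2)
Y = -313/10831 (Y = (-386 + 73)/(222 + (-28 - 3*25)**2) = -313/(222 + (-28 - 75)**2) = -313/(222 + (-103)**2) = -313/(222 + 10609) = -313/10831 ≈ -0.028899)
(Y + 1083)**2 = (-313/10831 + 1083)**2 = (11729660/10831)**2 = 137584923715600/117310561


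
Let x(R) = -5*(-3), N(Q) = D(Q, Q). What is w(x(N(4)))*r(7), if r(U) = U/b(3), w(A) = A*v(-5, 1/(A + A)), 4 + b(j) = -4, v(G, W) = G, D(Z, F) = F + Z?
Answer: 525/8 ≈ 65.625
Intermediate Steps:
b(j) = -8 (b(j) = -4 - 4 = -8)
N(Q) = 2*Q (N(Q) = Q + Q = 2*Q)
x(R) = 15
w(A) = -5*A (w(A) = A*(-5) = -5*A)
r(U) = -U/8 (r(U) = U/(-8) = U*(-1/8) = -U/8)
w(x(N(4)))*r(7) = (-5*15)*(-1/8*7) = -75*(-7/8) = 525/8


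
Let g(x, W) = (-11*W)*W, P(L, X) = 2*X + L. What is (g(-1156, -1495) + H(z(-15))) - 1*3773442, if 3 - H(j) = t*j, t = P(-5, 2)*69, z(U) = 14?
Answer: -28357748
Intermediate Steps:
P(L, X) = L + 2*X
g(x, W) = -11*W²
t = -69 (t = (-5 + 2*2)*69 = (-5 + 4)*69 = -1*69 = -69)
H(j) = 3 + 69*j (H(j) = 3 - (-69)*j = 3 + 69*j)
(g(-1156, -1495) + H(z(-15))) - 1*3773442 = (-11*(-1495)² + (3 + 69*14)) - 1*3773442 = (-11*2235025 + (3 + 966)) - 3773442 = (-24585275 + 969) - 3773442 = -24584306 - 3773442 = -28357748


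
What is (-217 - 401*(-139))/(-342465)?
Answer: -3266/20145 ≈ -0.16212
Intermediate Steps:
(-217 - 401*(-139))/(-342465) = (-217 + 55739)*(-1/342465) = 55522*(-1/342465) = -3266/20145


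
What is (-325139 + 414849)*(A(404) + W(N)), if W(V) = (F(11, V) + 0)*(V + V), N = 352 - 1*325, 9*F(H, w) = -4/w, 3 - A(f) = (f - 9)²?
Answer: -125971320260/9 ≈ -1.3997e+10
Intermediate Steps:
A(f) = 3 - (-9 + f)² (A(f) = 3 - (f - 9)² = 3 - (-9 + f)²)
F(H, w) = -4/(9*w) (F(H, w) = (-4/w)/9 = -4/(9*w))
N = 27 (N = 352 - 325 = 27)
W(V) = -8/9 (W(V) = (-4/(9*V) + 0)*(V + V) = (-4/(9*V))*(2*V) = -8/9)
(-325139 + 414849)*(A(404) + W(N)) = (-325139 + 414849)*((3 - (-9 + 404)²) - 8/9) = 89710*((3 - 1*395²) - 8/9) = 89710*((3 - 1*156025) - 8/9) = 89710*((3 - 156025) - 8/9) = 89710*(-156022 - 8/9) = 89710*(-1404206/9) = -125971320260/9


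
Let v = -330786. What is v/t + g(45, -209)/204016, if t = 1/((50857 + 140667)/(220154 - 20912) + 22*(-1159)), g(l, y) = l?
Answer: 19046249977931473849/2258253104 ≈ 8.4341e+9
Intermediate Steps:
t = -99621/2540040496 (t = 1/(191524/199242 - 25498) = 1/(191524*(1/199242) - 25498) = 1/(95762/99621 - 25498) = 1/(-2540040496/99621) = -99621/2540040496 ≈ -3.9220e-5)
v/t + g(45, -209)/204016 = -330786/(-99621/2540040496) + 45/204016 = -330786*(-2540040496/99621) + 45*(1/204016) = 93356648389984/11069 + 45/204016 = 19046249977931473849/2258253104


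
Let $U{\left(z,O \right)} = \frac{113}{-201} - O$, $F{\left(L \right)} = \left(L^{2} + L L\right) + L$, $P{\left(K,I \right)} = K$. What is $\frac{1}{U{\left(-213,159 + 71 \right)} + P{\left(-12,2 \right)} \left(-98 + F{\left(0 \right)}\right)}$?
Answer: $\frac{201}{190033} \approx 0.0010577$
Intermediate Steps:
$F{\left(L \right)} = L + 2 L^{2}$ ($F{\left(L \right)} = \left(L^{2} + L^{2}\right) + L = 2 L^{2} + L = L + 2 L^{2}$)
$U{\left(z,O \right)} = - \frac{113}{201} - O$ ($U{\left(z,O \right)} = 113 \left(- \frac{1}{201}\right) - O = - \frac{113}{201} - O$)
$\frac{1}{U{\left(-213,159 + 71 \right)} + P{\left(-12,2 \right)} \left(-98 + F{\left(0 \right)}\right)} = \frac{1}{\left(- \frac{113}{201} - \left(159 + 71\right)\right) - 12 \left(-98 + 0 \left(1 + 2 \cdot 0\right)\right)} = \frac{1}{\left(- \frac{113}{201} - 230\right) - 12 \left(-98 + 0 \left(1 + 0\right)\right)} = \frac{1}{\left(- \frac{113}{201} - 230\right) - 12 \left(-98 + 0 \cdot 1\right)} = \frac{1}{- \frac{46343}{201} - 12 \left(-98 + 0\right)} = \frac{1}{- \frac{46343}{201} - -1176} = \frac{1}{- \frac{46343}{201} + 1176} = \frac{1}{\frac{190033}{201}} = \frac{201}{190033}$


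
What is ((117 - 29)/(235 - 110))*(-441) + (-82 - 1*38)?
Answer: -53808/125 ≈ -430.46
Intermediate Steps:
((117 - 29)/(235 - 110))*(-441) + (-82 - 1*38) = (88/125)*(-441) + (-82 - 38) = (88*(1/125))*(-441) - 120 = (88/125)*(-441) - 120 = -38808/125 - 120 = -53808/125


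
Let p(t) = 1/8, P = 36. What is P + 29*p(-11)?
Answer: 317/8 ≈ 39.625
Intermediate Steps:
p(t) = ⅛
P + 29*p(-11) = 36 + 29*(⅛) = 36 + 29/8 = 317/8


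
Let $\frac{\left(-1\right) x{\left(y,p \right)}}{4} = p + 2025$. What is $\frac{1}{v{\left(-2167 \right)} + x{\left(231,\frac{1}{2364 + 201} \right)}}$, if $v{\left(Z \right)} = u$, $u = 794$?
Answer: $- \frac{2565}{18739894} \approx -0.00013687$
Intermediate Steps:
$v{\left(Z \right)} = 794$
$x{\left(y,p \right)} = -8100 - 4 p$ ($x{\left(y,p \right)} = - 4 \left(p + 2025\right) = - 4 \left(2025 + p\right) = -8100 - 4 p$)
$\frac{1}{v{\left(-2167 \right)} + x{\left(231,\frac{1}{2364 + 201} \right)}} = \frac{1}{794 - \left(8100 + \frac{4}{2364 + 201}\right)} = \frac{1}{794 - \left(8100 + \frac{4}{2565}\right)} = \frac{1}{794 - \frac{20776504}{2565}} = \frac{1}{- \frac{18739894}{2565}} = - \frac{2565}{18739894}$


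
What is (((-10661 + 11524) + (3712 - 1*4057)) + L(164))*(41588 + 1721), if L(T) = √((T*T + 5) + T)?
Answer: 22434062 + 43309*√27065 ≈ 2.9559e+7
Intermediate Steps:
L(T) = √(5 + T + T²) (L(T) = √((T² + 5) + T) = √((5 + T²) + T) = √(5 + T + T²))
(((-10661 + 11524) + (3712 - 1*4057)) + L(164))*(41588 + 1721) = (((-10661 + 11524) + (3712 - 1*4057)) + √(5 + 164 + 164²))*(41588 + 1721) = ((863 + (3712 - 4057)) + √(5 + 164 + 26896))*43309 = ((863 - 345) + √27065)*43309 = (518 + √27065)*43309 = 22434062 + 43309*√27065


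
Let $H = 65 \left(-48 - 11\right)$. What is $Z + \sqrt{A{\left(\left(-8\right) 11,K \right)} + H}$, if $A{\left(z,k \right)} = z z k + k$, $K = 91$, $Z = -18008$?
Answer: $-18008 + 4 \sqrt{43810} \approx -17171.0$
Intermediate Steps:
$H = -3835$ ($H = 65 \left(-59\right) = -3835$)
$A{\left(z,k \right)} = k + k z^{2}$ ($A{\left(z,k \right)} = z^{2} k + k = k z^{2} + k = k + k z^{2}$)
$Z + \sqrt{A{\left(\left(-8\right) 11,K \right)} + H} = -18008 + \sqrt{91 \left(1 + \left(\left(-8\right) 11\right)^{2}\right) - 3835} = -18008 + \sqrt{91 \left(1 + \left(-88\right)^{2}\right) - 3835} = -18008 + \sqrt{91 \left(1 + 7744\right) - 3835} = -18008 + \sqrt{91 \cdot 7745 - 3835} = -18008 + \sqrt{704795 - 3835} = -18008 + \sqrt{700960} = -18008 + 4 \sqrt{43810}$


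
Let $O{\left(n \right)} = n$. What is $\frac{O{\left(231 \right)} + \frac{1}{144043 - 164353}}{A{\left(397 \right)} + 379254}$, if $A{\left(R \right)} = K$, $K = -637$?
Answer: $\frac{4691609}{7689711270} \approx 0.00061012$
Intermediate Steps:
$A{\left(R \right)} = -637$
$\frac{O{\left(231 \right)} + \frac{1}{144043 - 164353}}{A{\left(397 \right)} + 379254} = \frac{231 + \frac{1}{144043 - 164353}}{-637 + 379254} = \frac{231 + \frac{1}{-20310}}{378617} = \left(231 - \frac{1}{20310}\right) \frac{1}{378617} = \frac{4691609}{20310} \cdot \frac{1}{378617} = \frac{4691609}{7689711270}$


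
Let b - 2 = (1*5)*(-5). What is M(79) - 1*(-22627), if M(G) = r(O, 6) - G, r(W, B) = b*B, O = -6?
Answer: 22410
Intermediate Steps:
b = -23 (b = 2 + (1*5)*(-5) = 2 + 5*(-5) = 2 - 25 = -23)
r(W, B) = -23*B
M(G) = -138 - G (M(G) = -23*6 - G = -138 - G)
M(79) - 1*(-22627) = (-138 - 1*79) - 1*(-22627) = (-138 - 79) + 22627 = -217 + 22627 = 22410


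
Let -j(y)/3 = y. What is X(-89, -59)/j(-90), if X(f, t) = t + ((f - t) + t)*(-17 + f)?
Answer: 625/18 ≈ 34.722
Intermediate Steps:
j(y) = -3*y
X(f, t) = t + f*(-17 + f)
X(-89, -59)/j(-90) = (-59 + (-89)² - 17*(-89))/((-3*(-90))) = (-59 + 7921 + 1513)/270 = 9375*(1/270) = 625/18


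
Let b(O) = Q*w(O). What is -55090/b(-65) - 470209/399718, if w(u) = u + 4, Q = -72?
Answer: -6021405637/438890364 ≈ -13.720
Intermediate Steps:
w(u) = 4 + u
b(O) = -288 - 72*O (b(O) = -72*(4 + O) = -288 - 72*O)
-55090/b(-65) - 470209/399718 = -55090/(-288 - 72*(-65)) - 470209/399718 = -55090/(-288 + 4680) - 470209*1/399718 = -55090/4392 - 470209/399718 = -55090*1/4392 - 470209/399718 = -27545/2196 - 470209/399718 = -6021405637/438890364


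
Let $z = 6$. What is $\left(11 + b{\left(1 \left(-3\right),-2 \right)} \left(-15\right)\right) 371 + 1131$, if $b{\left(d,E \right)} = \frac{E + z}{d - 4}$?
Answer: $8392$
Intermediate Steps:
$b{\left(d,E \right)} = \frac{6 + E}{-4 + d}$ ($b{\left(d,E \right)} = \frac{E + 6}{d - 4} = \frac{6 + E}{-4 + d}$)
$\left(11 + b{\left(1 \left(-3\right),-2 \right)} \left(-15\right)\right) 371 + 1131 = \left(11 + \frac{6 - 2}{-4 + 1 \left(-3\right)} \left(-15\right)\right) 371 + 1131 = \left(11 + \frac{1}{-4 - 3} \cdot 4 \left(-15\right)\right) 371 + 1131 = \left(11 + \frac{1}{-7} \cdot 4 \left(-15\right)\right) 371 + 1131 = \left(11 + \left(- \frac{1}{7}\right) 4 \left(-15\right)\right) 371 + 1131 = \left(11 - - \frac{60}{7}\right) 371 + 1131 = \left(11 + \frac{60}{7}\right) 371 + 1131 = \frac{137}{7} \cdot 371 + 1131 = 7261 + 1131 = 8392$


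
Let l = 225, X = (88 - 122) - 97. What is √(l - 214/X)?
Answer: √3889259/131 ≈ 15.054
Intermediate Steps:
X = -131 (X = -34 - 97 = -131)
√(l - 214/X) = √(225 - 214/(-131)) = √(225 - 214*(-1/131)) = √(225 + 214/131) = √(29689/131) = √3889259/131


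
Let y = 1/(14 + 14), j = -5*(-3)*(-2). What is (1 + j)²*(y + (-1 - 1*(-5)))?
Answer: 95033/28 ≈ 3394.0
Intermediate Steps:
j = -30 (j = 15*(-2) = -30)
y = 1/28 ≈ 0.035714
(1 + j)²*(y + (-1 - 1*(-5))) = (1 - 30)²*(1/28 + (-1 - 1*(-5))) = (-29)²*(1/28 + (-1 + 5)) = 841*(1/28 + 4) = 841*(113/28) = 95033/28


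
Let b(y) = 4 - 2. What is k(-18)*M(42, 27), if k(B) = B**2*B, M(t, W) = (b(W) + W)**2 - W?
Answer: -4747248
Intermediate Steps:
b(y) = 2
M(t, W) = (2 + W)**2 - W
k(B) = B**3
k(-18)*M(42, 27) = (-18)**3*((2 + 27)**2 - 1*27) = -5832*(29**2 - 27) = -5832*(841 - 27) = -5832*814 = -4747248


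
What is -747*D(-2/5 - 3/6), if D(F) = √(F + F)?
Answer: -2241*I*√5/5 ≈ -1002.2*I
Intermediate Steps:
D(F) = √2*√F (D(F) = √(2*F) = √2*√F)
-747*D(-2/5 - 3/6) = -747*√2*√(-2/5 - 3/6) = -747*√2*√(-2*⅕ - 3*⅙) = -747*√2*√(-⅖ - ½) = -747*√2*√(-9/10) = -747*√2*3*I*√10/10 = -2241*I*√5/5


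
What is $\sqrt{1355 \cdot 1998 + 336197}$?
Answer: $31 \sqrt{3167} \approx 1744.6$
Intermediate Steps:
$\sqrt{1355 \cdot 1998 + 336197} = \sqrt{2707290 + 336197} = \sqrt{3043487} = 31 \sqrt{3167}$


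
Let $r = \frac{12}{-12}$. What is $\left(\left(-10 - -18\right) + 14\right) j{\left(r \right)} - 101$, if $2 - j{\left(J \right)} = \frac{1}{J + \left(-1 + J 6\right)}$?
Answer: $- \frac{217}{4} \approx -54.25$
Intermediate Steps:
$r = -1$ ($r = 12 \left(- \frac{1}{12}\right) = -1$)
$j{\left(J \right)} = 2 - \frac{1}{-1 + 7 J}$ ($j{\left(J \right)} = 2 - \frac{1}{J + \left(-1 + J 6\right)} = 2 - \frac{1}{J + \left(-1 + 6 J\right)} = 2 - \frac{1}{-1 + 7 J}$)
$\left(\left(-10 - -18\right) + 14\right) j{\left(r \right)} - 101 = \left(\left(-10 - -18\right) + 14\right) \frac{-3 + 14 \left(-1\right)}{-1 + 7 \left(-1\right)} - 101 = \left(\left(-10 + 18\right) + 14\right) \frac{-3 - 14}{-1 - 7} - 101 = \left(8 + 14\right) \frac{1}{-8} \left(-17\right) - 101 = 22 \left(\left(- \frac{1}{8}\right) \left(-17\right)\right) - 101 = 22 \cdot \frac{17}{8} - 101 = \frac{187}{4} - 101 = - \frac{217}{4}$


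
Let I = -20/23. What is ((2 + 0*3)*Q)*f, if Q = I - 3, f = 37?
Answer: -6586/23 ≈ -286.35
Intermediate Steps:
I = -20/23 (I = -20*1/23 = -20/23 ≈ -0.86957)
Q = -89/23 (Q = -20/23 - 3 = -89/23 ≈ -3.8696)
((2 + 0*3)*Q)*f = ((2 + 0*3)*(-89/23))*37 = ((2 + 0)*(-89/23))*37 = (2*(-89/23))*37 = -178/23*37 = -6586/23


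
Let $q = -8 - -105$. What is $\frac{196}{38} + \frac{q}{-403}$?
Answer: $\frac{37651}{7657} \approx 4.9172$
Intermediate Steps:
$q = 97$ ($q = -8 + 105 = 97$)
$\frac{196}{38} + \frac{q}{-403} = \frac{196}{38} + \frac{97}{-403} = 196 \cdot \frac{1}{38} + 97 \left(- \frac{1}{403}\right) = \frac{98}{19} - \frac{97}{403} = \frac{37651}{7657}$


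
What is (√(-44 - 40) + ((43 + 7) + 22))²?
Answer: 5100 + 288*I*√21 ≈ 5100.0 + 1319.8*I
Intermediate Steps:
(√(-44 - 40) + ((43 + 7) + 22))² = (√(-84) + (50 + 22))² = (2*I*√21 + 72)² = (72 + 2*I*√21)²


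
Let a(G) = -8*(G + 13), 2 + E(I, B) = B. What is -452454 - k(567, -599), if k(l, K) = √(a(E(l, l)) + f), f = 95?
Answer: -452454 - I*√4529 ≈ -4.5245e+5 - 67.298*I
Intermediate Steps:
E(I, B) = -2 + B
a(G) = -104 - 8*G (a(G) = -8*(13 + G) = -104 - 8*G)
k(l, K) = √(7 - 8*l) (k(l, K) = √((-104 - 8*(-2 + l)) + 95) = √((-104 + (16 - 8*l)) + 95) = √((-88 - 8*l) + 95) = √(7 - 8*l))
-452454 - k(567, -599) = -452454 - √(7 - 8*567) = -452454 - √(7 - 4536) = -452454 - √(-4529) = -452454 - I*√4529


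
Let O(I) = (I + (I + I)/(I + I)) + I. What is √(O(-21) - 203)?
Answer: 2*I*√61 ≈ 15.62*I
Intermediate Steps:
O(I) = 1 + 2*I (O(I) = (I + (2*I)/((2*I))) + I = (I + (2*I)*(1/(2*I))) + I = (I + 1) + I = (1 + I) + I = 1 + 2*I)
√(O(-21) - 203) = √((1 + 2*(-21)) - 203) = √((1 - 42) - 203) = √(-41 - 203) = √(-244) = 2*I*√61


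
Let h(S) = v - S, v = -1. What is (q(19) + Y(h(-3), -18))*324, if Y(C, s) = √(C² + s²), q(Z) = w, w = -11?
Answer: -3564 + 648*√82 ≈ 2303.9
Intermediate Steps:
q(Z) = -11
h(S) = -1 - S
(q(19) + Y(h(-3), -18))*324 = (-11 + √((-1 - 1*(-3))² + (-18)²))*324 = (-11 + √((-1 + 3)² + 324))*324 = (-11 + √(2² + 324))*324 = (-11 + √(4 + 324))*324 = (-11 + √328)*324 = (-11 + 2*√82)*324 = -3564 + 648*√82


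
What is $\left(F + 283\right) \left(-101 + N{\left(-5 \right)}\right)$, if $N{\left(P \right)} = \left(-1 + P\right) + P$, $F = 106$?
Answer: $-43568$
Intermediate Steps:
$N{\left(P \right)} = -1 + 2 P$
$\left(F + 283\right) \left(-101 + N{\left(-5 \right)}\right) = \left(106 + 283\right) \left(-101 + \left(-1 + 2 \left(-5\right)\right)\right) = 389 \left(-101 - 11\right) = 389 \left(-112\right) = -43568$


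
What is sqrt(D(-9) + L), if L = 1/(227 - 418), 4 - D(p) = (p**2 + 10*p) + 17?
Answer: 3*I*sqrt(16235)/191 ≈ 2.0013*I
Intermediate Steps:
D(p) = -13 - p**2 - 10*p (D(p) = 4 - ((p**2 + 10*p) + 17) = 4 - (17 + p**2 + 10*p) = 4 + (-17 - p**2 - 10*p) = -13 - p**2 - 10*p)
L = -1/191 (L = 1/(-191) = -1/191 ≈ -0.0052356)
sqrt(D(-9) + L) = sqrt((-13 - 1*(-9)**2 - 10*(-9)) - 1/191) = sqrt((-13 - 1*81 + 90) - 1/191) = sqrt((-13 - 81 + 90) - 1/191) = sqrt(-4 - 1/191) = sqrt(-765/191) = 3*I*sqrt(16235)/191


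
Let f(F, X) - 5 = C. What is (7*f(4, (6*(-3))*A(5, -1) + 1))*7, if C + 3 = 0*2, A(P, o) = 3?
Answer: 98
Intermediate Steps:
C = -3 (C = -3 + 0*2 = -3 + 0 = -3)
f(F, X) = 2 (f(F, X) = 5 - 3 = 2)
(7*f(4, (6*(-3))*A(5, -1) + 1))*7 = (7*2)*7 = 14*7 = 98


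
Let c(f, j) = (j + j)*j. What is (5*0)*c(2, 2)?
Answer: 0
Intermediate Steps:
c(f, j) = 2*j² (c(f, j) = (2*j)*j = 2*j²)
(5*0)*c(2, 2) = (5*0)*(2*2²) = 0*(2*4) = 0*8 = 0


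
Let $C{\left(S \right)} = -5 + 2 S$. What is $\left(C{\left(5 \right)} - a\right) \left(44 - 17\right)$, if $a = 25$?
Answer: $-540$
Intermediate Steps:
$\left(C{\left(5 \right)} - a\right) \left(44 - 17\right) = \left(\left(-5 + 2 \cdot 5\right) - 25\right) \left(44 - 17\right) = \left(\left(-5 + 10\right) - 25\right) 27 = \left(5 - 25\right) 27 = \left(-20\right) 27 = -540$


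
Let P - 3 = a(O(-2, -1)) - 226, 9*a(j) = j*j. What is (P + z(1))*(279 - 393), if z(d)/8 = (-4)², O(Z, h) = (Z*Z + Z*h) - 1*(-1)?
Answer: 30628/3 ≈ 10209.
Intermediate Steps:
O(Z, h) = 1 + Z² + Z*h (O(Z, h) = (Z² + Z*h) + 1 = 1 + Z² + Z*h)
z(d) = 128 (z(d) = 8*(-4)² = 8*16 = 128)
a(j) = j²/9 (a(j) = (j*j)/9 = j²/9)
P = -1958/9 (P = 3 + ((1 + (-2)² - 2*(-1))²/9 - 226) = 3 + ((1 + 4 + 2)²/9 - 226) = 3 + ((⅑)*7² - 226) = 3 + ((⅑)*49 - 226) = 3 + (49/9 - 226) = 3 - 1985/9 = -1958/9 ≈ -217.56)
(P + z(1))*(279 - 393) = (-1958/9 + 128)*(279 - 393) = -806/9*(-114) = 30628/3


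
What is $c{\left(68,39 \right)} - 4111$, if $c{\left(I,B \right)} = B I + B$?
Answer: $-1420$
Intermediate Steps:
$c{\left(I,B \right)} = B + B I$
$c{\left(68,39 \right)} - 4111 = 39 \left(1 + 68\right) - 4111 = 39 \cdot 69 - 4111 = 2691 - 4111 = -1420$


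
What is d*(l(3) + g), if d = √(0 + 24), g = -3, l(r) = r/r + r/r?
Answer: -2*√6 ≈ -4.8990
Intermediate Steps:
l(r) = 2 (l(r) = 1 + 1 = 2)
d = 2*√6 (d = √24 = 2*√6 ≈ 4.8990)
d*(l(3) + g) = (2*√6)*(2 - 3) = (2*√6)*(-1) = -2*√6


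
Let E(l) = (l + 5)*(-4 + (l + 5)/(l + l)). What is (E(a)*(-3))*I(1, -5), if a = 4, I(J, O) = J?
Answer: 621/8 ≈ 77.625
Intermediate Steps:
E(l) = (-4 + (5 + l)/(2*l))*(5 + l) (E(l) = (5 + l)*(-4 + (5 + l)/((2*l))) = (5 + l)*(-4 + (5 + l)*(1/(2*l))) = (5 + l)*(-4 + (5 + l)/(2*l)) = (-4 + (5 + l)/(2*l))*(5 + l))
(E(a)*(-3))*I(1, -5) = (((½)*(25 - 1*4*(30 + 7*4))/4)*(-3))*1 = (((½)*(¼)*(25 - 1*4*(30 + 28)))*(-3))*1 = (((½)*(¼)*(25 - 1*4*58))*(-3))*1 = (((½)*(¼)*(25 - 232))*(-3))*1 = (((½)*(¼)*(-207))*(-3))*1 = -207/8*(-3)*1 = (621/8)*1 = 621/8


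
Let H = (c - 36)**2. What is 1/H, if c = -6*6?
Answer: 1/5184 ≈ 0.00019290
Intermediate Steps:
c = -36
H = 5184 (H = (-36 - 36)**2 = (-72)**2 = 5184)
1/H = 1/5184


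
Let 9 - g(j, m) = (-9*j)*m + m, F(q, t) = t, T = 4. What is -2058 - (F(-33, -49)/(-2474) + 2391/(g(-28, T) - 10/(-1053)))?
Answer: -5371197088907/2612912626 ≈ -2055.6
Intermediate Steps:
g(j, m) = 9 - m + 9*j*m (g(j, m) = 9 - ((-9*j)*m + m) = 9 - (-9*j*m + m) = 9 - (m - 9*j*m) = 9 + (-m + 9*j*m) = 9 - m + 9*j*m)
-2058 - (F(-33, -49)/(-2474) + 2391/(g(-28, T) - 10/(-1053))) = -2058 - (-49/(-2474) + 2391/((9 - 1*4 + 9*(-28)*4) - 10/(-1053))) = -2058 - (-49*(-1/2474) + 2391/((9 - 4 - 1008) - 10*(-1/1053))) = -2058 - (49/2474 + 2391/(-1003 + 10/1053)) = -2058 - (49/2474 + 2391/(-1056149/1053)) = -2058 - (49/2474 + 2391*(-1053/1056149)) = -2058 - (49/2474 - 2517723/1056149) = -2058 - 1*(-6177095401/2612912626) = -2058 + 6177095401/2612912626 = -5371197088907/2612912626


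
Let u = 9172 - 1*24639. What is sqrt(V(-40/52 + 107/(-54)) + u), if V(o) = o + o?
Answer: 8*I*sqrt(3309423)/117 ≈ 124.39*I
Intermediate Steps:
u = -15467 (u = 9172 - 24639 = -15467)
V(o) = 2*o
sqrt(V(-40/52 + 107/(-54)) + u) = sqrt(2*(-40/52 + 107/(-54)) - 15467) = sqrt(2*(-40*1/52 + 107*(-1/54)) - 15467) = sqrt(2*(-10/13 - 107/54) - 15467) = sqrt(2*(-1931/702) - 15467) = sqrt(-1931/351 - 15467) = sqrt(-5430848/351) = 8*I*sqrt(3309423)/117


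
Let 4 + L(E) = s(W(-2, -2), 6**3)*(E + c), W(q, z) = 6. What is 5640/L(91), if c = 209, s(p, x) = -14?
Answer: -1410/1051 ≈ -1.3416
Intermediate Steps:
L(E) = -2930 - 14*E (L(E) = -4 - 14*(E + 209) = -4 - 14*(209 + E) = -4 + (-2926 - 14*E) = -2930 - 14*E)
5640/L(91) = 5640/(-2930 - 14*91) = 5640/(-2930 - 1274) = 5640/(-4204) = 5640*(-1/4204) = -1410/1051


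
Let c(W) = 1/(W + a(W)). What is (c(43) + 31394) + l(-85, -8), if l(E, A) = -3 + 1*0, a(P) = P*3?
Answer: 5399253/172 ≈ 31391.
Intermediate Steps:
a(P) = 3*P
l(E, A) = -3 (l(E, A) = -3 + 0 = -3)
c(W) = 1/(4*W) (c(W) = 1/(W + 3*W) = 1/(4*W))
(c(43) + 31394) + l(-85, -8) = ((1/4)/43 + 31394) - 3 = ((1/4)*(1/43) + 31394) - 3 = (1/172 + 31394) - 3 = 5399769/172 - 3 = 5399253/172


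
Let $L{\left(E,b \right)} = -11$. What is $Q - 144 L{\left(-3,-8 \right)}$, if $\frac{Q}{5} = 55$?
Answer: $1859$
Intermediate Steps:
$Q = 275$ ($Q = 5 \cdot 55 = 275$)
$Q - 144 L{\left(-3,-8 \right)} = 275 - -1584 = 275 + 1584 = 1859$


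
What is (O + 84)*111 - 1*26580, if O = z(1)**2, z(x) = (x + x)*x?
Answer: -16812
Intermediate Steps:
z(x) = 2*x**2 (z(x) = (2*x)*x = 2*x**2)
O = 4 (O = (2*1**2)**2 = (2*1)**2 = 2**2 = 4)
(O + 84)*111 - 1*26580 = (4 + 84)*111 - 1*26580 = 88*111 - 26580 = 9768 - 26580 = -16812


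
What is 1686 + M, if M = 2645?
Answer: 4331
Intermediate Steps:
1686 + M = 1686 + 2645 = 4331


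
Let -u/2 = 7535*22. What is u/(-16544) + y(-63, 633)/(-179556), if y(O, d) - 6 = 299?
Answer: 338209945/16878264 ≈ 20.038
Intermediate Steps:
y(O, d) = 305 (y(O, d) = 6 + 299 = 305)
u = -331540 (u = -15070*22 = -2*165770 = -331540)
u/(-16544) + y(-63, 633)/(-179556) = -331540/(-16544) + 305/(-179556) = -331540*(-1/16544) + 305*(-1/179556) = 7535/376 - 305/179556 = 338209945/16878264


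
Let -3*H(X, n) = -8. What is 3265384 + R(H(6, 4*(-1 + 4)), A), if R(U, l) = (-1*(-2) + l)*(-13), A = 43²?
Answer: 3241321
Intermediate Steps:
H(X, n) = 8/3 (H(X, n) = -⅓*(-8) = 8/3)
A = 1849
R(U, l) = -26 - 13*l (R(U, l) = (2 + l)*(-13) = -26 - 13*l)
3265384 + R(H(6, 4*(-1 + 4)), A) = 3265384 + (-26 - 13*1849) = 3265384 + (-26 - 24037) = 3265384 - 24063 = 3241321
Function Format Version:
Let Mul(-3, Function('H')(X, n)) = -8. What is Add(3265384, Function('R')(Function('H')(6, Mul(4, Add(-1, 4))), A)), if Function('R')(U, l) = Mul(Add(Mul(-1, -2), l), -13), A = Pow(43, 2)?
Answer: 3241321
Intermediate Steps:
Function('H')(X, n) = Rational(8, 3) (Function('H')(X, n) = Mul(Rational(-1, 3), -8) = Rational(8, 3))
A = 1849
Function('R')(U, l) = Add(-26, Mul(-13, l)) (Function('R')(U, l) = Mul(Add(2, l), -13) = Add(-26, Mul(-13, l)))
Add(3265384, Function('R')(Function('H')(6, Mul(4, Add(-1, 4))), A)) = Add(3265384, Add(-26, Mul(-13, 1849))) = Add(3265384, Add(-26, -24037)) = Add(3265384, -24063) = 3241321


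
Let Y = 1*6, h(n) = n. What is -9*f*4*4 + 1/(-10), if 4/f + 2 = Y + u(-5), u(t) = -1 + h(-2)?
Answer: -5761/10 ≈ -576.10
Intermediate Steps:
u(t) = -3 (u(t) = -1 - 2 = -3)
Y = 6
f = 4 (f = 4/(-2 + (6 - 3)) = 4/(-2 + 3) = 4/1 = 4*1 = 4)
-9*f*4*4 + 1/(-10) = -9*4*4*4 + 1/(-10) = -144*4 - ⅒ = -9*64 - ⅒ = -576 - ⅒ = -5761/10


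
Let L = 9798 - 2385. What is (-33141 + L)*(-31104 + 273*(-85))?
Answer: 1397261952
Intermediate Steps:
L = 7413
(-33141 + L)*(-31104 + 273*(-85)) = (-33141 + 7413)*(-31104 + 273*(-85)) = -25728*(-31104 - 23205) = -25728*(-54309) = 1397261952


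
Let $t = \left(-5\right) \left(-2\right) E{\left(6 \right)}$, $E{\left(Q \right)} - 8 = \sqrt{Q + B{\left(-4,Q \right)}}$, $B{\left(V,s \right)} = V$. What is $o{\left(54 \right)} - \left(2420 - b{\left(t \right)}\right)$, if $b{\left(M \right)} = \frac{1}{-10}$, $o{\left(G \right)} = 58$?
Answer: $- \frac{23621}{10} \approx -2362.1$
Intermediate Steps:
$E{\left(Q \right)} = 8 + \sqrt{-4 + Q}$ ($E{\left(Q \right)} = 8 + \sqrt{Q - 4} = 8 + \sqrt{-4 + Q}$)
$t = 80 + 10 \sqrt{2}$ ($t = \left(-5\right) \left(-2\right) \left(8 + \sqrt{-4 + 6}\right) = 10 \left(8 + \sqrt{2}\right) = 80 + 10 \sqrt{2} \approx 94.142$)
$b{\left(M \right)} = - \frac{1}{10}$
$o{\left(54 \right)} - \left(2420 - b{\left(t \right)}\right) = 58 - \left(2420 - - \frac{1}{10}\right) = 58 - \left(2420 + \frac{1}{10}\right) = 58 - \frac{24201}{10} = - \frac{23621}{10}$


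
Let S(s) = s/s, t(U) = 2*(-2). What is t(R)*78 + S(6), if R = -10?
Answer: -311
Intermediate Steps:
t(U) = -4
S(s) = 1
t(R)*78 + S(6) = -4*78 + 1 = -312 + 1 = -311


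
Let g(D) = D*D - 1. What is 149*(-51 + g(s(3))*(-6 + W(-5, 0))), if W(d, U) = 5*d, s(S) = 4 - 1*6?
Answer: -21456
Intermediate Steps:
s(S) = -2 (s(S) = 4 - 6 = -2)
g(D) = -1 + D² (g(D) = D² - 1 = -1 + D²)
149*(-51 + g(s(3))*(-6 + W(-5, 0))) = 149*(-51 + (-1 + (-2)²)*(-6 + 5*(-5))) = 149*(-51 + (-1 + 4)*(-6 - 25)) = 149*(-51 + 3*(-31)) = 149*(-51 - 93) = 149*(-144) = -21456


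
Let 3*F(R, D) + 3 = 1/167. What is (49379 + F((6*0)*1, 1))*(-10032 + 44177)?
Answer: 844691950955/501 ≈ 1.6860e+9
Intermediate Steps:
F(R, D) = -500/501 (F(R, D) = -1 + (⅓)/167 = -1 + (⅓)*(1/167) = -1 + 1/501 = -500/501)
(49379 + F((6*0)*1, 1))*(-10032 + 44177) = (49379 - 500/501)*(-10032 + 44177) = (24738379/501)*34145 = 844691950955/501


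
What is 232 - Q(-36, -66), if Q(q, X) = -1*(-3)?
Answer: 229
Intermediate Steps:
Q(q, X) = 3
232 - Q(-36, -66) = 232 - 1*3 = 232 - 3 = 229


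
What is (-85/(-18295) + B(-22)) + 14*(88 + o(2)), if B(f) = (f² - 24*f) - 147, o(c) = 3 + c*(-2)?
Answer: 7621714/3659 ≈ 2083.0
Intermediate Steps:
o(c) = 3 - 2*c
B(f) = -147 + f² - 24*f
(-85/(-18295) + B(-22)) + 14*(88 + o(2)) = (-85/(-18295) + (-147 + (-22)² - 24*(-22))) + 14*(88 + (3 - 2*2)) = (-85*(-1/18295) + (-147 + 484 + 528)) + 14*(88 + (3 - 4)) = (17/3659 + 865) + 14*(88 - 1) = 3165052/3659 + 14*87 = 3165052/3659 + 1218 = 7621714/3659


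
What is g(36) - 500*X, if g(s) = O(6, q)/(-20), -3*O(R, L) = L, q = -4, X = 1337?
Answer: -10027501/15 ≈ -6.6850e+5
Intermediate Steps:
O(R, L) = -L/3
g(s) = -1/15 (g(s) = -1/3*(-4)/(-20) = (4/3)*(-1/20) = -1/15)
g(36) - 500*X = -1/15 - 500*1337 = -1/15 - 668500 = -10027501/15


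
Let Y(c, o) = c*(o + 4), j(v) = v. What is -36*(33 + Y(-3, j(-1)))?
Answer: -864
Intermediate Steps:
Y(c, o) = c*(4 + o)
-36*(33 + Y(-3, j(-1))) = -36*(33 - 3*(4 - 1)) = -36*(33 - 3*3) = -36*(33 - 9) = -36*24 = -864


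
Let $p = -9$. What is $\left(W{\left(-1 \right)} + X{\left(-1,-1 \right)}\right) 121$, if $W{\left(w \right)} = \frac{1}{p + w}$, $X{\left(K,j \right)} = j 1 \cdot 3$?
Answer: $- \frac{3751}{10} \approx -375.1$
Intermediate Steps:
$X{\left(K,j \right)} = 3 j$ ($X{\left(K,j \right)} = j 3 = 3 j$)
$W{\left(w \right)} = \frac{1}{-9 + w}$
$\left(W{\left(-1 \right)} + X{\left(-1,-1 \right)}\right) 121 = \left(\frac{1}{-9 - 1} + 3 \left(-1\right)\right) 121 = \left(\frac{1}{-10} - 3\right) 121 = \left(- \frac{1}{10} - 3\right) 121 = \left(- \frac{31}{10}\right) 121 = - \frac{3751}{10}$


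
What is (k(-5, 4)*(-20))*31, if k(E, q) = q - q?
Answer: 0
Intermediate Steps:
k(E, q) = 0
(k(-5, 4)*(-20))*31 = (0*(-20))*31 = 0*31 = 0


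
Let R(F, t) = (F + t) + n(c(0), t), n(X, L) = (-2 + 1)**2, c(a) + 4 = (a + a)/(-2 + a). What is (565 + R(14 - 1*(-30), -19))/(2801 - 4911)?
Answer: -591/2110 ≈ -0.28009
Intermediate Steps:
c(a) = -4 + 2*a/(-2 + a) (c(a) = -4 + (a + a)/(-2 + a) = -4 + (2*a)/(-2 + a) = -4 + 2*a/(-2 + a))
n(X, L) = 1 (n(X, L) = (-1)**2 = 1)
R(F, t) = 1 + F + t (R(F, t) = (F + t) + 1 = 1 + F + t)
(565 + R(14 - 1*(-30), -19))/(2801 - 4911) = (565 + (1 + (14 - 1*(-30)) - 19))/(2801 - 4911) = (565 + (1 + (14 + 30) - 19))/(-2110) = (565 + (1 + 44 - 19))*(-1/2110) = (565 + 26)*(-1/2110) = 591*(-1/2110) = -591/2110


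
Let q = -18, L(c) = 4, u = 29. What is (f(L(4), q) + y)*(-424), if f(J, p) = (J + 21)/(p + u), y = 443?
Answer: -2076752/11 ≈ -1.8880e+5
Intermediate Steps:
f(J, p) = (21 + J)/(29 + p) (f(J, p) = (J + 21)/(p + 29) = (21 + J)/(29 + p))
(f(L(4), q) + y)*(-424) = ((21 + 4)/(29 - 18) + 443)*(-424) = (25/11 + 443)*(-424) = (4898/11)*(-424) = -2076752/11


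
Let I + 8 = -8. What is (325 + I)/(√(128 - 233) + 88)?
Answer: 27192/7849 - 309*I*√105/7849 ≈ 3.4644 - 0.4034*I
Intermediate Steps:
I = -16 (I = -8 - 8 = -16)
(325 + I)/(√(128 - 233) + 88) = (325 - 16)/(√(128 - 233) + 88) = 309/(√(-105) + 88) = 309/(I*√105 + 88) = 309/(88 + I*√105)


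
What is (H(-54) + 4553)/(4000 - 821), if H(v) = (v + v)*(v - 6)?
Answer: 59/17 ≈ 3.4706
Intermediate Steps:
H(v) = 2*v*(-6 + v) (H(v) = (2*v)*(-6 + v) = 2*v*(-6 + v))
(H(-54) + 4553)/(4000 - 821) = (2*(-54)*(-6 - 54) + 4553)/(4000 - 821) = (2*(-54)*(-60) + 4553)/3179 = (6480 + 4553)*(1/3179) = 11033*(1/3179) = 59/17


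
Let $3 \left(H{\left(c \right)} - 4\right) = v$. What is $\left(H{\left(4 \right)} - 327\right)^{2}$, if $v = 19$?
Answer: $\frac{902500}{9} \approx 1.0028 \cdot 10^{5}$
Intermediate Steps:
$H{\left(c \right)} = \frac{31}{3}$ ($H{\left(c \right)} = 4 + \frac{1}{3} \cdot 19 = 4 + \frac{19}{3} = \frac{31}{3}$)
$\left(H{\left(4 \right)} - 327\right)^{2} = \left(\frac{31}{3} - 327\right)^{2} = \left(- \frac{950}{3}\right)^{2} = \frac{902500}{9}$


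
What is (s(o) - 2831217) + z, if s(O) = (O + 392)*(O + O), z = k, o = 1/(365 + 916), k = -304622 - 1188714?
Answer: -7096421811127/1640961 ≈ -4.3246e+6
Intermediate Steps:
k = -1493336
o = 1/1281 ≈ 0.00078064
z = -1493336
s(O) = 2*O*(392 + O) (s(O) = (392 + O)*(2*O) = 2*O*(392 + O))
(s(o) - 2831217) + z = (2*(1/1281)*(392 + 1/1281) - 2831217) - 1493336 = (2*(1/1281)*(502153/1281) - 2831217) - 1493336 = (1004306/1640961 - 2831217) - 1493336 = -4645915675231/1640961 - 1493336 = -7096421811127/1640961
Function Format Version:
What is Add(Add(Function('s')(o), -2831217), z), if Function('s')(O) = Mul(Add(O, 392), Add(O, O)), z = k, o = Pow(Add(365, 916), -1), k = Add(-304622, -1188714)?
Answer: Rational(-7096421811127, 1640961) ≈ -4.3246e+6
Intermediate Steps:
k = -1493336
o = Rational(1, 1281) (o = Pow(1281, -1) = Rational(1, 1281) ≈ 0.00078064)
z = -1493336
Function('s')(O) = Mul(2, O, Add(392, O)) (Function('s')(O) = Mul(Add(392, O), Mul(2, O)) = Mul(2, O, Add(392, O)))
Add(Add(Function('s')(o), -2831217), z) = Add(Add(Mul(2, Rational(1, 1281), Add(392, Rational(1, 1281))), -2831217), -1493336) = Add(Add(Mul(2, Rational(1, 1281), Rational(502153, 1281)), -2831217), -1493336) = Add(Add(Rational(1004306, 1640961), -2831217), -1493336) = Add(Rational(-4645915675231, 1640961), -1493336) = Rational(-7096421811127, 1640961)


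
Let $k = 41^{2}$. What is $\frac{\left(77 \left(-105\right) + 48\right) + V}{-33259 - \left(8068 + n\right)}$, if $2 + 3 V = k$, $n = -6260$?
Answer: $\frac{22432}{105201} \approx 0.21323$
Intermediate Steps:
$k = 1681$
$V = \frac{1679}{3}$ ($V = - \frac{2}{3} + \frac{1}{3} \cdot 1681 = - \frac{2}{3} + \frac{1681}{3} = \frac{1679}{3} \approx 559.67$)
$\frac{\left(77 \left(-105\right) + 48\right) + V}{-33259 - \left(8068 + n\right)} = \frac{\left(77 \left(-105\right) + 48\right) + \frac{1679}{3}}{-33259 - 1808} = \frac{\left(-8085 + 48\right) + \frac{1679}{3}}{-33259 + \left(-8068 + 6260\right)} = \frac{-8037 + \frac{1679}{3}}{-33259 - 1808} = - \frac{22432}{3 \left(-35067\right)} = \left(- \frac{22432}{3}\right) \left(- \frac{1}{35067}\right) = \frac{22432}{105201}$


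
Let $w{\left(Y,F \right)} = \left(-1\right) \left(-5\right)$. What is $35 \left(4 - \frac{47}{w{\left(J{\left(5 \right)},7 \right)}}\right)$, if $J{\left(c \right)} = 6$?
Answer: $-189$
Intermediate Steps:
$w{\left(Y,F \right)} = 5$
$35 \left(4 - \frac{47}{w{\left(J{\left(5 \right)},7 \right)}}\right) = 35 \left(4 - \frac{47}{5}\right) = 35 \left(- \frac{27}{5}\right) = -189$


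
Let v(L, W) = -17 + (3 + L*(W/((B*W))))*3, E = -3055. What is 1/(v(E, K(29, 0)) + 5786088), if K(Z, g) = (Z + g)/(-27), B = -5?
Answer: 1/5787913 ≈ 1.7277e-7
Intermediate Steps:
K(Z, g) = -Z/27 - g/27 (K(Z, g) = (Z + g)*(-1/27) = -Z/27 - g/27)
v(L, W) = -8 - 3*L/5 (v(L, W) = -17 + (3 + L*(W/((-5*W))))*3 = -17 + (3 + L*(W*(-1/(5*W))))*3 = -17 + (3 + L*(-⅕))*3 = -17 + (3 - L/5)*3 = -17 + (9 - 3*L/5) = -8 - 3*L/5)
1/(v(E, K(29, 0)) + 5786088) = 1/((-8 - ⅗*(-3055)) + 5786088) = 1/((-8 + 1833) + 5786088) = 1/(1825 + 5786088) = 1/5787913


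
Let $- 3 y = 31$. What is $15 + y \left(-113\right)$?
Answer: $\frac{3548}{3} \approx 1182.7$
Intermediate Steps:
$y = - \frac{31}{3}$ ($y = \left(- \frac{1}{3}\right) 31 = - \frac{31}{3} \approx -10.333$)
$15 + y \left(-113\right) = 15 - - \frac{3503}{3} = 15 + \frac{3503}{3} = \frac{3548}{3}$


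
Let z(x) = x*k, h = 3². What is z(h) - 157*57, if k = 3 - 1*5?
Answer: -8967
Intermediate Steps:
k = -2 (k = 3 - 5 = -2)
h = 9
z(x) = -2*x (z(x) = x*(-2) = -2*x)
z(h) - 157*57 = -2*9 - 157*57 = -18 - 8949 = -8967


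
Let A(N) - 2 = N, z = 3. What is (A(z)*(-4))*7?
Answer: -140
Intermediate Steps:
A(N) = 2 + N
(A(z)*(-4))*7 = ((2 + 3)*(-4))*7 = (5*(-4))*7 = -20*7 = -140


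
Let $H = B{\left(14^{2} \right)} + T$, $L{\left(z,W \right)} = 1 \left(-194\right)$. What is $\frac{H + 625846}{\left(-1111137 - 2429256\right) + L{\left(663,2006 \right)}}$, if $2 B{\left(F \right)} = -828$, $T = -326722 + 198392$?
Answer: $- \frac{497102}{3540587} \approx -0.1404$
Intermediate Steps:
$T = -128330$
$B{\left(F \right)} = -414$ ($B{\left(F \right)} = \frac{1}{2} \left(-828\right) = -414$)
$L{\left(z,W \right)} = -194$
$H = -128744$ ($H = -414 - 128330 = -128744$)
$\frac{H + 625846}{\left(-1111137 - 2429256\right) + L{\left(663,2006 \right)}} = \frac{-128744 + 625846}{\left(-1111137 - 2429256\right) - 194} = \frac{497102}{\left(-1111137 - 2429256\right) - 194} = \frac{497102}{-3540393 - 194} = \frac{497102}{-3540587} = 497102 \left(- \frac{1}{3540587}\right) = - \frac{497102}{3540587}$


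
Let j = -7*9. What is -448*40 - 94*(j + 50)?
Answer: -16698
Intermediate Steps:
j = -63
-448*40 - 94*(j + 50) = -448*40 - 94*(-63 + 50) = -17920 - 94*(-13) = -17920 - 1*(-1222) = -17920 + 1222 = -16698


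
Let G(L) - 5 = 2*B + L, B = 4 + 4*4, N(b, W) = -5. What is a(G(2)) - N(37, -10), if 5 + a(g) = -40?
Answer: -40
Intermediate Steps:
B = 20 (B = 4 + 16 = 20)
G(L) = 45 + L (G(L) = 5 + (2*20 + L) = 5 + (40 + L) = 45 + L)
a(g) = -45 (a(g) = -5 - 40 = -45)
a(G(2)) - N(37, -10) = -45 - 1*(-5) = -45 + 5 = -40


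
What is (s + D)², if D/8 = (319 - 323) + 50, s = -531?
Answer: 26569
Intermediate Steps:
D = 368 (D = 8*((319 - 323) + 50) = 8*(-4 + 50) = 8*46 = 368)
(s + D)² = (-531 + 368)² = (-163)² = 26569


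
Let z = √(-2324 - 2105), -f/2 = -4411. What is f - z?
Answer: 8822 - I*√4429 ≈ 8822.0 - 66.551*I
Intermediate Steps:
f = 8822 (f = -2*(-4411) = 8822)
z = I*√4429 (z = √(-4429) = I*√4429 ≈ 66.551*I)
f - z = 8822 - I*√4429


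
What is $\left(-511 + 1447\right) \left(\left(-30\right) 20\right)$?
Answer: $-561600$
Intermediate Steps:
$\left(-511 + 1447\right) \left(\left(-30\right) 20\right) = 936 \left(-600\right) = -561600$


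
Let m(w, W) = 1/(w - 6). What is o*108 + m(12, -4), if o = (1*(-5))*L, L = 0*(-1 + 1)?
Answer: ⅙ ≈ 0.16667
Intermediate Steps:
L = 0 (L = 0*0 = 0)
m(w, W) = 1/(-6 + w)
o = 0 (o = (1*(-5))*0 = -5*0 = 0)
o*108 + m(12, -4) = 0*108 + 1/(-6 + 12) = 0 + 1/6 = 0 + ⅙ = ⅙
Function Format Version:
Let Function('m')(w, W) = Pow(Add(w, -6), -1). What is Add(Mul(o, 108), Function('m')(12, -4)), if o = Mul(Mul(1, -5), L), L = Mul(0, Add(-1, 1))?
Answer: Rational(1, 6) ≈ 0.16667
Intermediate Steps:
L = 0 (L = Mul(0, 0) = 0)
Function('m')(w, W) = Pow(Add(-6, w), -1)
o = 0 (o = Mul(Mul(1, -5), 0) = Mul(-5, 0) = 0)
Add(Mul(o, 108), Function('m')(12, -4)) = Add(Mul(0, 108), Pow(Add(-6, 12), -1)) = Add(0, Pow(6, -1)) = Add(0, Rational(1, 6)) = Rational(1, 6)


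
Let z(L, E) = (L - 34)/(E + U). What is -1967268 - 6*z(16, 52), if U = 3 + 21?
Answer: -37378065/19 ≈ -1.9673e+6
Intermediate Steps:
U = 24
z(L, E) = (-34 + L)/(24 + E) (z(L, E) = (L - 34)/(E + 24) = (-34 + L)/(24 + E))
-1967268 - 6*z(16, 52) = -1967268 - 6*(-34 + 16)/(24 + 52) = -1967268 - 6*-18/76 = -1967268 - 6*(1/76)*(-18) = -1967268 - 6*(-9)/38 = -1967268 - 1*(-27/19) = -1967268 + 27/19 = -37378065/19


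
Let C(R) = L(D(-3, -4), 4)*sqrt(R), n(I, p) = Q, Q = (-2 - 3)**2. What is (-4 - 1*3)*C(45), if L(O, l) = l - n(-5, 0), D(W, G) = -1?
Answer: 441*sqrt(5) ≈ 986.11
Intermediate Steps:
Q = 25 (Q = (-5)**2 = 25)
n(I, p) = 25
L(O, l) = -25 + l (L(O, l) = l - 1*25 = l - 25 = -25 + l)
C(R) = -21*sqrt(R) (C(R) = (-25 + 4)*sqrt(R) = -21*sqrt(R))
(-4 - 1*3)*C(45) = (-4 - 1*3)*(-63*sqrt(5)) = (-4 - 3)*(-63*sqrt(5)) = -(-441)*sqrt(5) = 441*sqrt(5)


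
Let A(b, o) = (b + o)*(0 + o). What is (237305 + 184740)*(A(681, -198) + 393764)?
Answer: 125824275850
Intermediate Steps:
A(b, o) = o*(b + o) (A(b, o) = (b + o)*o = o*(b + o))
(237305 + 184740)*(A(681, -198) + 393764) = (237305 + 184740)*(-198*(681 - 198) + 393764) = 422045*(-198*483 + 393764) = 422045*(-95634 + 393764) = 422045*298130 = 125824275850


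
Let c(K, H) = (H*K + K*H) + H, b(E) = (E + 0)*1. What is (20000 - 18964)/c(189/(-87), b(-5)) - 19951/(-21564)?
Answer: 657545051/10458540 ≈ 62.872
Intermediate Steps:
b(E) = E (b(E) = E*1 = E)
c(K, H) = H + 2*H*K (c(K, H) = (H*K + H*K) + H = 2*H*K + H = H + 2*H*K)
(20000 - 18964)/c(189/(-87), b(-5)) - 19951/(-21564) = (20000 - 18964)/((-5*(1 + 2*(189/(-87))))) - 19951/(-21564) = 1036/((-5*(1 + 2*(189*(-1/87))))) - 19951*(-1/21564) = 1036/((-5*(1 + 2*(-63/29)))) + 19951/21564 = 1036/((-5*(1 - 126/29))) + 19951/21564 = 1036/((-5*(-97/29))) + 19951/21564 = 1036/(485/29) + 19951/21564 = 1036*(29/485) + 19951/21564 = 30044/485 + 19951/21564 = 657545051/10458540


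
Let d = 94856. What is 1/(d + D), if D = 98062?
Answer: 1/192918 ≈ 5.1836e-6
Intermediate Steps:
1/(d + D) = 1/(94856 + 98062) = 1/192918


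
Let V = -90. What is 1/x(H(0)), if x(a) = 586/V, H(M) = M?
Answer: -45/293 ≈ -0.15358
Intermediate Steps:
x(a) = -293/45 (x(a) = 586/(-90) = 586*(-1/90) = -293/45)
1/x(H(0)) = 1/(-293/45) = -45/293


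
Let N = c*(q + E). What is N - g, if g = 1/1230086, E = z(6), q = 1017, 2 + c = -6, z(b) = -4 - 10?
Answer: -9870210065/1230086 ≈ -8024.0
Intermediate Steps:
z(b) = -14
c = -8 (c = -2 - 6 = -8)
E = -14
g = 1/1230086 ≈ 8.1295e-7
N = -8024 (N = -8*(1017 - 14) = -8*1003 = -8024)
N - g = -8024 - 1*1/1230086 = -8024 - 1/1230086 = -9870210065/1230086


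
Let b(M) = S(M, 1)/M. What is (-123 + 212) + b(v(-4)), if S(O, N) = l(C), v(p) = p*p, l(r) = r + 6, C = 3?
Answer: 1433/16 ≈ 89.563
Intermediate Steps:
l(r) = 6 + r
v(p) = p²
S(O, N) = 9 (S(O, N) = 6 + 3 = 9)
b(M) = 9/M
(-123 + 212) + b(v(-4)) = (-123 + 212) + 9/((-4)²) = 89 + 9/16 = 1433/16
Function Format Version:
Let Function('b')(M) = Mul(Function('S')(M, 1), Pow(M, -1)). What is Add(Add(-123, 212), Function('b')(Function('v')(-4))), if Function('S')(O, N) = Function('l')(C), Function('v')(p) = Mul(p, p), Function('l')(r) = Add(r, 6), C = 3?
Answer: Rational(1433, 16) ≈ 89.563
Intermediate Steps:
Function('l')(r) = Add(6, r)
Function('v')(p) = Pow(p, 2)
Function('S')(O, N) = 9 (Function('S')(O, N) = Add(6, 3) = 9)
Function('b')(M) = Mul(9, Pow(M, -1))
Add(Add(-123, 212), Function('b')(Function('v')(-4))) = Add(Add(-123, 212), Mul(9, Pow(Pow(-4, 2), -1))) = Add(89, Mul(9, Pow(16, -1))) = Add(89, Mul(9, Rational(1, 16))) = Add(89, Rational(9, 16)) = Rational(1433, 16)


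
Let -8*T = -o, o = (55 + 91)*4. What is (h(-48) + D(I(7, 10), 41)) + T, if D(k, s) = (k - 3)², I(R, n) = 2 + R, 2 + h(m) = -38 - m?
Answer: 117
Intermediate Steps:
h(m) = -40 - m (h(m) = -2 + (-38 - m) = -40 - m)
o = 584 (o = 146*4 = 584)
D(k, s) = (-3 + k)²
T = 73 (T = -(-1)*584/8 = -⅛*(-584) = 73)
(h(-48) + D(I(7, 10), 41)) + T = ((-40 - 1*(-48)) + (-3 + (2 + 7))²) + 73 = ((-40 + 48) + (-3 + 9)²) + 73 = (8 + 6²) + 73 = (8 + 36) + 73 = 44 + 73 = 117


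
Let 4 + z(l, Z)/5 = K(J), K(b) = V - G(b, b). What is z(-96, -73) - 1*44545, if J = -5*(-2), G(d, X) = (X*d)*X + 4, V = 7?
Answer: -49550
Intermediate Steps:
G(d, X) = 4 + d*X² (G(d, X) = d*X² + 4 = 4 + d*X²)
J = 10
K(b) = 3 - b³ (K(b) = 7 - (4 + b*b²) = 7 - (4 + b³) = 7 + (-4 - b³) = 3 - b³)
z(l, Z) = -5005 (z(l, Z) = -20 + 5*(3 - 1*10³) = -20 + 5*(3 - 1*1000) = -20 + 5*(3 - 1000) = -20 + 5*(-997) = -20 - 4985 = -5005)
z(-96, -73) - 1*44545 = -5005 - 1*44545 = -5005 - 44545 = -49550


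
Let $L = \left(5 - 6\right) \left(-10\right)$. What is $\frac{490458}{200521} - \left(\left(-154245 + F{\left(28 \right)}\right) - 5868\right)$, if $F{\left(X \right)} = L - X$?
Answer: $\frac{32110118709}{200521} \approx 1.6013 \cdot 10^{5}$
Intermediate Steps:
$L = 10$ ($L = \left(-1\right) \left(-10\right) = 10$)
$F{\left(X \right)} = 10 - X$
$\frac{490458}{200521} - \left(\left(-154245 + F{\left(28 \right)}\right) - 5868\right) = \frac{490458}{200521} - \left(\left(-154245 + \left(10 - 28\right)\right) - 5868\right) = 490458 \cdot \frac{1}{200521} - \left(\left(-154245 + \left(10 - 28\right)\right) - 5868\right) = \frac{490458}{200521} - \left(\left(-154245 - 18\right) - 5868\right) = \frac{490458}{200521} - \left(-154263 - 5868\right) = \frac{490458}{200521} - -160131 = \frac{490458}{200521} + 160131 = \frac{32110118709}{200521}$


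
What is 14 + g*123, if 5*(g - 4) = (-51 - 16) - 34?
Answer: -9893/5 ≈ -1978.6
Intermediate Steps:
g = -81/5 (g = 4 + ((-51 - 16) - 34)/5 = 4 + (-67 - 34)/5 = 4 + (⅕)*(-101) = 4 - 101/5 = -81/5 ≈ -16.200)
14 + g*123 = 14 - 81/5*123 = 14 - 9963/5 = -9893/5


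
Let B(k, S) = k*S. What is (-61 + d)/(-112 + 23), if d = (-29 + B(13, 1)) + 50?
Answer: 27/89 ≈ 0.30337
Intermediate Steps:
B(k, S) = S*k
d = 34 (d = (-29 + 1*13) + 50 = (-29 + 13) + 50 = -16 + 50 = 34)
(-61 + d)/(-112 + 23) = (-61 + 34)/(-112 + 23) = -27/(-89) = -27*(-1/89) = 27/89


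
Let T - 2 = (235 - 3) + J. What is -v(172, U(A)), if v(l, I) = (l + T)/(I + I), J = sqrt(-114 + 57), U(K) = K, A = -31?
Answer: 203/31 + I*sqrt(57)/62 ≈ 6.5484 + 0.12177*I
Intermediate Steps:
J = I*sqrt(57) (J = sqrt(-57) = I*sqrt(57) ≈ 7.5498*I)
T = 234 + I*sqrt(57) (T = 2 + ((235 - 3) + I*sqrt(57)) = 2 + (232 + I*sqrt(57)) = 234 + I*sqrt(57) ≈ 234.0 + 7.5498*I)
v(l, I) = (234 + l + I*sqrt(57))/(2*I) (v(l, I) = (l + (234 + I*sqrt(57)))/(I + I) = (234 + l + I*sqrt(57))/((2*I)) = (234 + l + I*sqrt(57))*(1/(2*I)) = (234 + l + I*sqrt(57))/(2*I))
-v(172, U(A)) = -(234 + 172 + I*sqrt(57))/(2*(-31)) = -(-1)*(406 + I*sqrt(57))/(2*31) = -(-203/31 - I*sqrt(57)/62) = 203/31 + I*sqrt(57)/62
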